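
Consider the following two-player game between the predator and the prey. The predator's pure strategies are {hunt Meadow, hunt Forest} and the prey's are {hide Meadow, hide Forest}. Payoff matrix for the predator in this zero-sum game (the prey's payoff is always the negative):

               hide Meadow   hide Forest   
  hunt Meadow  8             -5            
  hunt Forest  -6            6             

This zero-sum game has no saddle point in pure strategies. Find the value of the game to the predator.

For the predator to be willing to mix, the predator must be indifferent between hunt Meadow and hunt Forest, which pins down the prey's mix.
  the predator's expected payoff from hunt Meadow: q·8 + (1−q)·(-5) = 13q - 5
  the predator's expected payoff from hunt Forest: q·(-6) + (1−q)·6 = -12q + 6
  13q - 5 = -12q + 6  ⇒  25q = 11  ⇒  q = 11/25.
The value is the predator's expected payoff against this mix (using hunt Meadow): (11/25)·8 + (14/25)·(-5) = 18/25.

v = 18/25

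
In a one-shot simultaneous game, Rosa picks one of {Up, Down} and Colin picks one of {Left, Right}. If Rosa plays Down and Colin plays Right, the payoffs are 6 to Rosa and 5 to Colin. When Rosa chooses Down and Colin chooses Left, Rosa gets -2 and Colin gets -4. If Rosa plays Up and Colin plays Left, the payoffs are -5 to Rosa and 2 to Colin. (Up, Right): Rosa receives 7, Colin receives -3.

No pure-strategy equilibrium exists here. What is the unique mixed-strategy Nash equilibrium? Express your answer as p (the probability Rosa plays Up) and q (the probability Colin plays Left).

In a mixed equilibrium Colin is indifferent between Left and Right; this condition fixes p.
  Colin's expected payoff from Left: p·2 + (1−p)·(-4) = 6p - 4
  Colin's expected payoff from Right: p·(-3) + (1−p)·5 = -8p + 5
  6p - 4 = -8p + 5  ⇒  14p = 9  ⇒  p = 9/14.
For Rosa to be willing to mix, Rosa must be indifferent between Up and Down, which pins down Colin's mix.
  Rosa's payoff from Up: q·(-5) + (1−q)·7 = -12q + 7
  Rosa's payoff from Down: q·(-2) + (1−q)·6 = -8q + 6
  -12q + 7 = -8q + 6  ⇒  -4q = -1  ⇒  q = 1/4.

p = 9/14, q = 1/4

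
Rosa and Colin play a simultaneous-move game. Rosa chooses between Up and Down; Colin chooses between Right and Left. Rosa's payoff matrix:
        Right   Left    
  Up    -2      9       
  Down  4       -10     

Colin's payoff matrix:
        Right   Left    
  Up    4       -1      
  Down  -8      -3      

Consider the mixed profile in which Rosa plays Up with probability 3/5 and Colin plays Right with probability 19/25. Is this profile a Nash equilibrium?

No

Given Rosa's mix p = 3/5, Colin's payoff from Right is -4/5 but from Left is -9/5. Colin strictly prefers Right, so Colin would not mix.
So the proposed profile is not a Nash equilibrium.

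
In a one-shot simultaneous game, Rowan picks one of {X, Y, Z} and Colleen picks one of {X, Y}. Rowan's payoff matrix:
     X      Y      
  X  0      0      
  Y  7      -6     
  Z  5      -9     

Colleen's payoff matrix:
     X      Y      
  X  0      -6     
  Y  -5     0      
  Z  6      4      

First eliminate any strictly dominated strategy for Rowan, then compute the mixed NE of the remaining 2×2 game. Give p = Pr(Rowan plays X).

Rowan's strategy Z is strictly dominated by Y: 7 > 5 and -6 > -9. Eliminate Z.
In a mixed equilibrium Colleen is indifferent between X and Y; this condition fixes p.
  Colleen's expected payoff from X: p·0 + (1−p)·(-5) = 5p - 5
  Colleen's expected payoff from Y: p·(-6) + (1−p)·0 = -6p
  5p - 5 = -6p  ⇒  11p = 5  ⇒  p = 5/11.

p = 5/11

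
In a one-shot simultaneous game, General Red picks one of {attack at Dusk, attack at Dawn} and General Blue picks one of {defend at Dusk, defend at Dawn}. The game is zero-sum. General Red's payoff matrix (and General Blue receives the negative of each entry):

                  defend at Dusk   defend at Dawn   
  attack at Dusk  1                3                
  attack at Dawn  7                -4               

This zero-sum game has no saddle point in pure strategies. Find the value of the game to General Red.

v = 25/13

For General Red to be willing to mix, General Red must be indifferent between attack at Dusk and attack at Dawn, which pins down General Blue's mix.
  General Red's expected payoff from attack at Dusk: q·1 + (1−q)·3 = -2q + 3
  General Red's expected payoff from attack at Dawn: q·7 + (1−q)·(-4) = 11q - 4
  -2q + 3 = 11q - 4  ⇒  -13q = -7  ⇒  q = 7/13.
The value is General Red's expected payoff against this mix (using attack at Dusk): (7/13)·1 + (6/13)·3 = 25/13.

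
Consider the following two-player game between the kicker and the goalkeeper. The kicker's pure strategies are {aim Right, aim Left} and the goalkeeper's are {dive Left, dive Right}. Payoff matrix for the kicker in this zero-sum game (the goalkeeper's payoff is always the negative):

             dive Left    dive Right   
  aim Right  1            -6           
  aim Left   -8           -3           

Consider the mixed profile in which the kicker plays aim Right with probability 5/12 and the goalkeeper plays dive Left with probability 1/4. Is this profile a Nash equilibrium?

Check the goalkeeper's indifference given the kicker's mix p = 5/12:
  payoff from dive Left = 17/4; payoff from dive Right = 17/4 — equal.
Check the kicker's indifference given the goalkeeper's mix q = 1/4:
  payoff from aim Right = -17/4; payoff from aim Left = -17/4 — equal.
Both players are indifferent, so neither can profitably deviate.

Yes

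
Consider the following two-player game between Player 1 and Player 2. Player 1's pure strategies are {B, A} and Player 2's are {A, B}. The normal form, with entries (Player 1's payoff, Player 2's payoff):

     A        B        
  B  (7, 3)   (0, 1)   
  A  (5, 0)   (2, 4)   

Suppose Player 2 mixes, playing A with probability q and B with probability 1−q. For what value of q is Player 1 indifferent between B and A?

q = 1/2

For Player 1 to be willing to mix, Player 1 must be indifferent between B and A, which pins down Player 2's mix.
  Player 1's expected payoff from B: q·7 + (1−q)·0 = 7q
  Player 1's expected payoff from A: q·5 + (1−q)·2 = 3q + 2
  7q = 3q + 2  ⇒  4q = 2  ⇒  q = 1/2.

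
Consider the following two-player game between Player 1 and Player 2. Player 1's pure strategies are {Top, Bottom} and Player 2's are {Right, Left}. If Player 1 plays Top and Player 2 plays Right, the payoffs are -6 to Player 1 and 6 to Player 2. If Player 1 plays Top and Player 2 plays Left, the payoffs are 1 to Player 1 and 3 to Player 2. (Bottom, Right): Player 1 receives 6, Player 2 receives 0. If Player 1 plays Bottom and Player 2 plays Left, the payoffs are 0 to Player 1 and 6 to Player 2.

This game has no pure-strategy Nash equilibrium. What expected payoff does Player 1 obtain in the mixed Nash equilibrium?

Player 1's indifference between Top and Bottom determines Player 2's mixing probability q:
  Player 1's payoff from Top: q·(-6) + (1−q)·1 = -7q + 1
  Player 1's payoff from Bottom: q·6 + (1−q)·0 = 6q
  -7q + 1 = 6q  ⇒  -13q = -1  ⇒  q = 1/13.
At equilibrium Player 1 is indifferent across rows, so Player 1's payoff equals the payoff from Top: (1/13)·(-6) + (12/13)·1 = 6/13.

6/13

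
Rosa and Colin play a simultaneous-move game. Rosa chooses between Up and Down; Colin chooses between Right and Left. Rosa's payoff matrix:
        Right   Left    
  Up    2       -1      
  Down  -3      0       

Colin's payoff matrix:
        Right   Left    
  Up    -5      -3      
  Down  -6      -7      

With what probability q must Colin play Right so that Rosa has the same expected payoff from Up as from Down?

For Rosa to be willing to mix, Rosa must be indifferent between Up and Down, which pins down Colin's mix.
  Rosa's expected payoff from Up: q·2 + (1−q)·(-1) = 3q - 1
  Rosa's expected payoff from Down: q·(-3) + (1−q)·0 = -3q
  3q - 1 = -3q  ⇒  6q = 1  ⇒  q = 1/6.

q = 1/6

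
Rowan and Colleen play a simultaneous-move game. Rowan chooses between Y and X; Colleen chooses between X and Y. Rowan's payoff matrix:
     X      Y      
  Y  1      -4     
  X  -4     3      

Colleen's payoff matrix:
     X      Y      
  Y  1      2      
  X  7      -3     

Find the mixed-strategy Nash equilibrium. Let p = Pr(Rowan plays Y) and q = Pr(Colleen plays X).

p = 10/11, q = 7/12

Set Colleen's expected payoff from X equal to that from Y:
  Colleen's payoff from X: p·1 + (1−p)·7 = -6p + 7
  Colleen's payoff from Y: p·2 + (1−p)·(-3) = 5p - 3
  -6p + 7 = 5p - 3  ⇒  -11p = -10  ⇒  p = 10/11.
For Rowan to be willing to mix, Rowan must be indifferent between Y and X, which pins down Colleen's mix.
  Rowan's expected payoff from Y: q·1 + (1−q)·(-4) = 5q - 4
  Rowan's expected payoff from X: q·(-4) + (1−q)·3 = -7q + 3
  5q - 4 = -7q + 3  ⇒  12q = 7  ⇒  q = 7/12.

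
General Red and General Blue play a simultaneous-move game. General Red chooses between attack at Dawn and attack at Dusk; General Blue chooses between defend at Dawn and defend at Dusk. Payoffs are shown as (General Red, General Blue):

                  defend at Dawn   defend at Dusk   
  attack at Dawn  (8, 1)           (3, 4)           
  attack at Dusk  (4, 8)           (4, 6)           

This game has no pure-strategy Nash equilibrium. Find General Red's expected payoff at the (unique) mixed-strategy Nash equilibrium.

4

General Blue's mix must leave General Red indifferent between attack at Dawn and attack at Dusk.
  General Red's payoff from attack at Dawn: q·8 + (1−q)·3 = 5q + 3
  General Red's payoff from attack at Dusk: q·4 + (1−q)·4 = 4
  5q + 3 = 4  ⇒  5q = 1  ⇒  q = 1/5.
At equilibrium General Red is indifferent across rows, so General Red's payoff equals the payoff from attack at Dawn: (1/5)·8 + (4/5)·3 = 4.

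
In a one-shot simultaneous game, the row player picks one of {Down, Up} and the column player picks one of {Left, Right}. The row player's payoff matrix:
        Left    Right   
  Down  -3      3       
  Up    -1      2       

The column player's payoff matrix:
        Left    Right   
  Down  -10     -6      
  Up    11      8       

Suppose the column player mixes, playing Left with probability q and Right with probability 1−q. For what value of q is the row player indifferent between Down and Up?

For the row player to be willing to mix, the row player must be indifferent between Down and Up, which pins down the column player's mix.
  the row player's expected payoff from Down: q·(-3) + (1−q)·3 = -6q + 3
  the row player's expected payoff from Up: q·(-1) + (1−q)·2 = -3q + 2
  -6q + 3 = -3q + 2  ⇒  -3q = -1  ⇒  q = 1/3.

q = 1/3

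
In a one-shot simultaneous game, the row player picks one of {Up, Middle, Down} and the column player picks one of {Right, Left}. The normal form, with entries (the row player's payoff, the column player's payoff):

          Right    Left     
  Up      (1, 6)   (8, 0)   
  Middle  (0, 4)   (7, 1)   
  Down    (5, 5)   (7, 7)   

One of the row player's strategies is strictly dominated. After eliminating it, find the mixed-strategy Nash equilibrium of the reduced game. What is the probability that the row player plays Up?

p = 1/4

The row player's strategy Middle is strictly dominated by Up: 1 > 0 and 8 > 7. Eliminate Middle.
Set the column player's expected payoff from Right equal to that from Left:
  the column player's payoff to Right: p·6 + (1−p)·5 = p + 5
  the column player's payoff to Left: p·0 + (1−p)·7 = -7p + 7
  p + 5 = -7p + 7  ⇒  8p = 2  ⇒  p = 1/4.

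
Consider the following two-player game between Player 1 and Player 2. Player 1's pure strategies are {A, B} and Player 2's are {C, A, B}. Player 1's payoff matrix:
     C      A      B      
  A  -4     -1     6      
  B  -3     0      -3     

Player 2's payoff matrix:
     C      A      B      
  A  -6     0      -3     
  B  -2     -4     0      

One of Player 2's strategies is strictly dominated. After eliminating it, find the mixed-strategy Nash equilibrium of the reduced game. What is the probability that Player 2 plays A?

Player 2's strategy C is strictly dominated by B: -3 > -6 and 0 > -2. Eliminate C.
For Player 1 to be willing to mix, Player 1 must be indifferent between A and B, which pins down Player 2's mix.
  Player 1's expected payoff from A: q·(-1) + (1−q)·6 = -7q + 6
  Player 1's expected payoff from B: q·0 + (1−q)·(-3) = 3q - 3
  -7q + 6 = 3q - 3  ⇒  -10q = -9  ⇒  q = 9/10.

q = 9/10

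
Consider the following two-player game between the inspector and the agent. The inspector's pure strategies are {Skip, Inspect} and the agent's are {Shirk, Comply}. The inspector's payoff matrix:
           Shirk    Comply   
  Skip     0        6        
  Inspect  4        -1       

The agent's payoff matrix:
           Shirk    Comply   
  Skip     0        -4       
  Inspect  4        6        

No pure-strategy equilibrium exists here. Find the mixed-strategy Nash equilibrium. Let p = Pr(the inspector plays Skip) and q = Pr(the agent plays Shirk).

In a mixed equilibrium the agent is indifferent between Shirk and Comply; this condition fixes p.
  the agent's expected payoff from Shirk: p·0 + (1−p)·4 = -4p + 4
  the agent's expected payoff from Comply: p·(-4) + (1−p)·6 = -10p + 6
  -4p + 4 = -10p + 6  ⇒  6p = 2  ⇒  p = 1/3.
For the inspector to be willing to mix, the inspector must be indifferent between Skip and Inspect, which pins down the agent's mix.
  the inspector's payoff to Skip: q·0 + (1−q)·6 = -6q + 6
  the inspector's payoff to Inspect: q·4 + (1−q)·(-1) = 5q - 1
  -6q + 6 = 5q - 1  ⇒  -11q = -7  ⇒  q = 7/11.

p = 1/3, q = 7/11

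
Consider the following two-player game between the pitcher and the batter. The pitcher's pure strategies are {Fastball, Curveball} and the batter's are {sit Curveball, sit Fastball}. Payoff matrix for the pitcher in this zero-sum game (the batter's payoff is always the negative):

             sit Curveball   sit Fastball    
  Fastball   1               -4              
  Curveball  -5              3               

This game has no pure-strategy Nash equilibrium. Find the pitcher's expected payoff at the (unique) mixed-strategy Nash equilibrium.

-17/13

The pitcher's indifference between Fastball and Curveball determines the batter's mixing probability q:
  the pitcher's payoff to Fastball: q·1 + (1−q)·(-4) = 5q - 4
  the pitcher's payoff to Curveball: q·(-5) + (1−q)·3 = -8q + 3
  5q - 4 = -8q + 3  ⇒  13q = 7  ⇒  q = 7/13.
At equilibrium the pitcher is indifferent across rows, so the pitcher's payoff equals the payoff from Fastball: (7/13)·1 + (6/13)·(-4) = -17/13.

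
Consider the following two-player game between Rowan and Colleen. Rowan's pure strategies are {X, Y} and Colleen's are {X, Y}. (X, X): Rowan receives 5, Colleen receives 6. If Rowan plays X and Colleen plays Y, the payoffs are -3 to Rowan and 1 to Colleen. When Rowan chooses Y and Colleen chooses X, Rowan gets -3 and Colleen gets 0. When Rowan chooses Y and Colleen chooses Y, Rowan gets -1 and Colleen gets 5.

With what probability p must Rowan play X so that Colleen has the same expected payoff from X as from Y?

p = 1/2

Set Colleen's expected payoff from X equal to that from Y:
  Colleen's payoff from X: p·6 + (1−p)·0 = 6p
  Colleen's payoff from Y: p·1 + (1−p)·5 = -4p + 5
  6p = -4p + 5  ⇒  10p = 5  ⇒  p = 1/2.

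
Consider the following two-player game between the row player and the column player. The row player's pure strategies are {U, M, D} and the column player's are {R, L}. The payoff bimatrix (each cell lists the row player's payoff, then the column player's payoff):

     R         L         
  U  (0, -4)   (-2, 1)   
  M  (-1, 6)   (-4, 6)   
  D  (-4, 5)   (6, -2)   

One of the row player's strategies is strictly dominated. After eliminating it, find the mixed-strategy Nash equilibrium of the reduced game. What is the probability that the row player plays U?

p = 7/12

The row player's strategy M is strictly dominated by U: 0 > -1 and -2 > -4. Eliminate M.
For the column player to be willing to mix, the column player must be indifferent between R and L, which pins down the row player's mix.
  the column player's payoff to R: p·(-4) + (1−p)·5 = -9p + 5
  the column player's payoff to L: p·1 + (1−p)·(-2) = 3p - 2
  -9p + 5 = 3p - 2  ⇒  -12p = -7  ⇒  p = 7/12.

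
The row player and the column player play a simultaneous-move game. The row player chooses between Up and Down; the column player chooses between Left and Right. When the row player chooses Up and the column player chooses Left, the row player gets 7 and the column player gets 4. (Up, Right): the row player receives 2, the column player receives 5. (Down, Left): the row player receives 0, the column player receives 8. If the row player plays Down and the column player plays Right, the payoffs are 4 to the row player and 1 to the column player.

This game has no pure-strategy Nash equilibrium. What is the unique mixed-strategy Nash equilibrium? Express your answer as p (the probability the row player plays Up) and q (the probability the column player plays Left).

The column player's indifference between Left and Right determines the row player's mixing probability p:
  the column player's expected payoff from Left: p·4 + (1−p)·8 = -4p + 8
  the column player's expected payoff from Right: p·5 + (1−p)·1 = 4p + 1
  -4p + 8 = 4p + 1  ⇒  -8p = -7  ⇒  p = 7/8.
The column player's mix must leave the row player indifferent between Up and Down.
  the row player's expected payoff from Up: q·7 + (1−q)·2 = 5q + 2
  the row player's expected payoff from Down: q·0 + (1−q)·4 = -4q + 4
  5q + 2 = -4q + 4  ⇒  9q = 2  ⇒  q = 2/9.

p = 7/8, q = 2/9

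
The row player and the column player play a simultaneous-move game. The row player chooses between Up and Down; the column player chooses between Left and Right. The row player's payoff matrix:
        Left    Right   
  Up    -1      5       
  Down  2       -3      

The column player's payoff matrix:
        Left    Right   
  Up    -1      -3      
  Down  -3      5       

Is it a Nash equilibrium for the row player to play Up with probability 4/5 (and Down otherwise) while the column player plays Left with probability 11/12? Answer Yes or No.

No

Given the column player's mix q = 11/12, the row player's payoff from Up is -1/2 but from Down is 19/12. The row player strictly prefers Down, so the row player would not mix.
So the proposed profile is not a Nash equilibrium.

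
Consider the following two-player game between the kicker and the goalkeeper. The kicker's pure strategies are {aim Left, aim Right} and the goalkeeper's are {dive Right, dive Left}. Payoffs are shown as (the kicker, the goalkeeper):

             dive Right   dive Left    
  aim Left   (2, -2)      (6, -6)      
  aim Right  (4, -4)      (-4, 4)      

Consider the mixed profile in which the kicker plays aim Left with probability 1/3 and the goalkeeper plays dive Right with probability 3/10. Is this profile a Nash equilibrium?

No

Given the kicker's mix p = 1/3, the goalkeeper's payoff from dive Right is -10/3 but from dive Left is 2/3. The goalkeeper strictly prefers dive Left, so the goalkeeper would not mix.
So the proposed profile is not a Nash equilibrium.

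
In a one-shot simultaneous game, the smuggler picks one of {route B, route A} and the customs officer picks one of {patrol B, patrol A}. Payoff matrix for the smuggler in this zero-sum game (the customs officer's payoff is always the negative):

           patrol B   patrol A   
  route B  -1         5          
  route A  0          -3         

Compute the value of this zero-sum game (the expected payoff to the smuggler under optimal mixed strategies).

For the smuggler to be willing to mix, the smuggler must be indifferent between route B and route A, which pins down the customs officer's mix.
  the smuggler's payoff from route B: q·(-1) + (1−q)·5 = -6q + 5
  the smuggler's payoff from route A: q·0 + (1−q)·(-3) = 3q - 3
  -6q + 5 = 3q - 3  ⇒  -9q = -8  ⇒  q = 8/9.
The value is the smuggler's expected payoff against this mix (using route B): (8/9)·(-1) + (1/9)·5 = -1/3.

v = -1/3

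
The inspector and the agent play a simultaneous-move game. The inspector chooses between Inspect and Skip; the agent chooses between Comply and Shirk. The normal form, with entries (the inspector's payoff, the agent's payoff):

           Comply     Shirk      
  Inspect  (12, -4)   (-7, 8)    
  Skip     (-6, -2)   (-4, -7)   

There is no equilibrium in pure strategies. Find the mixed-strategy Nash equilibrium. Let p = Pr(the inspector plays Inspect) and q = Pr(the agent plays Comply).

p = 5/17, q = 1/7

In a mixed equilibrium the agent is indifferent between Comply and Shirk; this condition fixes p.
  the agent's expected payoff from Comply: p·(-4) + (1−p)·(-2) = -2p - 2
  the agent's expected payoff from Shirk: p·8 + (1−p)·(-7) = 15p - 7
  -2p - 2 = 15p - 7  ⇒  -17p = -5  ⇒  p = 5/17.
The inspector's indifference between Inspect and Skip determines the agent's mixing probability q:
  the inspector's expected payoff from Inspect: q·12 + (1−q)·(-7) = 19q - 7
  the inspector's expected payoff from Skip: q·(-6) + (1−q)·(-4) = -2q - 4
  19q - 7 = -2q - 4  ⇒  21q = 3  ⇒  q = 1/7.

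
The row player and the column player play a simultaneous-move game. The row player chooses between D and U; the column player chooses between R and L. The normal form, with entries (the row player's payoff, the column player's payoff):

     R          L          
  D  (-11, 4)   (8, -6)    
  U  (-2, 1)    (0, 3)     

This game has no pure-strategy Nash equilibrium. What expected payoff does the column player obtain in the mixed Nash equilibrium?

The column player's indifference between R and L determines the row player's mixing probability p:
  the column player's payoff to R: p·4 + (1−p)·1 = 3p + 1
  the column player's payoff to L: p·(-6) + (1−p)·3 = -9p + 3
  3p + 1 = -9p + 3  ⇒  12p = 2  ⇒  p = 1/6.
At equilibrium the column player is indifferent across columns, so the column player's payoff equals the payoff from R: (1/6)·4 + (5/6)·1 = 3/2.

3/2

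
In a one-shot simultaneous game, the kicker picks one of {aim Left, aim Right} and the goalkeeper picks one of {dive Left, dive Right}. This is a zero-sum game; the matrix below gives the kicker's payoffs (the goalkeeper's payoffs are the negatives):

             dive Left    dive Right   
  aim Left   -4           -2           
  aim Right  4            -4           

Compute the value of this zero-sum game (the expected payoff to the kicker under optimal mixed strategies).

v = -12/5

For the kicker to be willing to mix, the kicker must be indifferent between aim Left and aim Right, which pins down the goalkeeper's mix.
  the kicker's expected payoff from aim Left: q·(-4) + (1−q)·(-2) = -2q - 2
  the kicker's expected payoff from aim Right: q·4 + (1−q)·(-4) = 8q - 4
  -2q - 2 = 8q - 4  ⇒  -10q = -2  ⇒  q = 1/5.
The value is the kicker's expected payoff against this mix (using aim Left): (1/5)·(-4) + (4/5)·(-2) = -12/5.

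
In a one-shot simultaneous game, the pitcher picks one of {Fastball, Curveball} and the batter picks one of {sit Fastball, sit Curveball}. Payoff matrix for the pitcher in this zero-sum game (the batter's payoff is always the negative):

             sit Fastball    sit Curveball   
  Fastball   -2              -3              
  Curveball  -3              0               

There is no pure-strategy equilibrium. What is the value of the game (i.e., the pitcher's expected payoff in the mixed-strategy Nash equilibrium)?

v = -9/4

The batter's mix must leave the pitcher indifferent between Fastball and Curveball.
  the pitcher's payoff from Fastball: q·(-2) + (1−q)·(-3) = q - 3
  the pitcher's payoff from Curveball: q·(-3) + (1−q)·0 = -3q
  q - 3 = -3q  ⇒  4q = 3  ⇒  q = 3/4.
The value is the pitcher's expected payoff against this mix (using Fastball): (3/4)·(-2) + (1/4)·(-3) = -9/4.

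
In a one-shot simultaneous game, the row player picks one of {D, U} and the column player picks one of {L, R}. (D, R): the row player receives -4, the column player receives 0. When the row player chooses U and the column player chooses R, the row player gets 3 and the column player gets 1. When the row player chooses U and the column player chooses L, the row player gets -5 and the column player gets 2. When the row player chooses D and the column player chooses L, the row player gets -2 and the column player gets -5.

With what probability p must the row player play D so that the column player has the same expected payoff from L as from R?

Set the column player's expected payoff from L equal to that from R:
  the column player's expected payoff from L: p·(-5) + (1−p)·2 = -7p + 2
  the column player's expected payoff from R: p·0 + (1−p)·1 = -p + 1
  -7p + 2 = -p + 1  ⇒  -6p = -1  ⇒  p = 1/6.

p = 1/6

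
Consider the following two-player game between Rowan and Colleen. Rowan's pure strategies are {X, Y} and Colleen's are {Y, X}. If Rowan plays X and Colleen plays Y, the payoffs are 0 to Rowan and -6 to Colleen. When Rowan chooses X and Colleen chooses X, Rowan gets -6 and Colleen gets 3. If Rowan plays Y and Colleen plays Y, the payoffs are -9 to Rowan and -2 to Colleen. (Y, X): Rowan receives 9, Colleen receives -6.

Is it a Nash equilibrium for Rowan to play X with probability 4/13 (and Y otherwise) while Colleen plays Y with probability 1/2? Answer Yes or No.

Given Colleen's mix q = 1/2, Rowan's payoff from X is -3 but from Y is 0. Rowan strictly prefers Y, so Rowan would not mix.
So the proposed profile is not a Nash equilibrium.

No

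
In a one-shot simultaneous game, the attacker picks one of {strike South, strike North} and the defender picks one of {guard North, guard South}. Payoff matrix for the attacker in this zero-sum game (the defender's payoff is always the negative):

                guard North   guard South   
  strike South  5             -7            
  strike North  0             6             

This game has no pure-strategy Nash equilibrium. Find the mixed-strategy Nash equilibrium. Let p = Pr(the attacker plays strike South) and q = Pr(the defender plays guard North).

The defender's indifference between guard North and guard South determines the attacker's mixing probability p:
  the defender's payoff to guard North: p·(-5) + (1−p)·0 = -5p
  the defender's payoff to guard South: p·7 + (1−p)·(-6) = 13p - 6
  -5p = 13p - 6  ⇒  -18p = -6  ⇒  p = 1/3.
In a mixed equilibrium the attacker is indifferent between strike South and strike North; this condition fixes q.
  the attacker's expected payoff from strike South: q·5 + (1−q)·(-7) = 12q - 7
  the attacker's expected payoff from strike North: q·0 + (1−q)·6 = -6q + 6
  12q - 7 = -6q + 6  ⇒  18q = 13  ⇒  q = 13/18.

p = 1/3, q = 13/18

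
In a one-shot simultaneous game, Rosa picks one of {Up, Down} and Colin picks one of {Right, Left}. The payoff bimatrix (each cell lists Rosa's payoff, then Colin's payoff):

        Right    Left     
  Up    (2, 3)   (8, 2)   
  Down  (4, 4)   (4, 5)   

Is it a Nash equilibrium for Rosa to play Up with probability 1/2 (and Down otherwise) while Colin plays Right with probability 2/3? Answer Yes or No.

Check Colin's indifference given Rosa's mix p = 1/2:
  payoff from Right = 7/2; payoff from Left = 7/2 — equal.
Check Rosa's indifference given Colin's mix q = 2/3:
  payoff from Up = 4; payoff from Down = 4 — equal.
Both players are indifferent, so neither can profitably deviate.

Yes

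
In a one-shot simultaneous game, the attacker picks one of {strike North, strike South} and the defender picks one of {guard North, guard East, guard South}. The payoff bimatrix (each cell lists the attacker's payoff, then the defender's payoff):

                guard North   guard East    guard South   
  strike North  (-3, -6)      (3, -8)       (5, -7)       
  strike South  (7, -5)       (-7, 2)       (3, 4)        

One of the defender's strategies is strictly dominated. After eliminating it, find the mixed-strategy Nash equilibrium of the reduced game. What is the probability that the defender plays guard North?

The defender's strategy guard East is strictly dominated by guard South: -7 > -8 and 4 > 2. Eliminate guard East.
In a mixed equilibrium the attacker is indifferent between strike North and strike South; this condition fixes q.
  the attacker's payoff from strike North: q·(-3) + (1−q)·5 = -8q + 5
  the attacker's payoff from strike South: q·7 + (1−q)·3 = 4q + 3
  -8q + 5 = 4q + 3  ⇒  -12q = -2  ⇒  q = 1/6.

q = 1/6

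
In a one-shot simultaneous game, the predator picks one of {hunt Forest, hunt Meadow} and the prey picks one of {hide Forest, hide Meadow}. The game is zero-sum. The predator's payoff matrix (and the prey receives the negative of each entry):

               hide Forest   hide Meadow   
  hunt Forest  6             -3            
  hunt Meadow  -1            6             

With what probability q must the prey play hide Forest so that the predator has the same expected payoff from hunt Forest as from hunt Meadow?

In a mixed equilibrium the predator is indifferent between hunt Forest and hunt Meadow; this condition fixes q.
  the predator's payoff from hunt Forest: q·6 + (1−q)·(-3) = 9q - 3
  the predator's payoff from hunt Meadow: q·(-1) + (1−q)·6 = -7q + 6
  9q - 3 = -7q + 6  ⇒  16q = 9  ⇒  q = 9/16.

q = 9/16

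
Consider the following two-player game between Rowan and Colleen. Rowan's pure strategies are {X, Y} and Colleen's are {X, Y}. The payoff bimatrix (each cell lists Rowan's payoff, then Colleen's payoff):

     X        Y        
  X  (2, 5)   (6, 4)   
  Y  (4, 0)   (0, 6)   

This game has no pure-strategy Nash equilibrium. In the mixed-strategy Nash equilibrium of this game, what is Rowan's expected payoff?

For Rowan to be willing to mix, Rowan must be indifferent between X and Y, which pins down Colleen's mix.
  Rowan's payoff to X: q·2 + (1−q)·6 = -4q + 6
  Rowan's payoff to Y: q·4 + (1−q)·0 = 4q
  -4q + 6 = 4q  ⇒  -8q = -6  ⇒  q = 3/4.
At equilibrium Rowan is indifferent across rows, so Rowan's payoff equals the payoff from X: (3/4)·2 + (1/4)·6 = 3.

3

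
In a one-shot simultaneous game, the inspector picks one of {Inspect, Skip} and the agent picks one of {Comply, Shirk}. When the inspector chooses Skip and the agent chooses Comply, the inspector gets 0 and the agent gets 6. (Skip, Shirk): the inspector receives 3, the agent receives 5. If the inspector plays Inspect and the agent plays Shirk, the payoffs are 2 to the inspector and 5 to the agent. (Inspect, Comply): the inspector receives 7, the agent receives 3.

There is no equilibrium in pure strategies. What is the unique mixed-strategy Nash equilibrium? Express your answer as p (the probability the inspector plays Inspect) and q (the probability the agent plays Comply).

p = 1/3, q = 1/8

The inspector's mix must leave the agent indifferent between Comply and Shirk.
  the agent's expected payoff from Comply: p·3 + (1−p)·6 = -3p + 6
  the agent's expected payoff from Shirk: p·5 + (1−p)·5 = 5
  -3p + 6 = 5  ⇒  -3p = -1  ⇒  p = 1/3.
The inspector's indifference between Inspect and Skip determines the agent's mixing probability q:
  the inspector's payoff to Inspect: q·7 + (1−q)·2 = 5q + 2
  the inspector's payoff to Skip: q·0 + (1−q)·3 = -3q + 3
  5q + 2 = -3q + 3  ⇒  8q = 1  ⇒  q = 1/8.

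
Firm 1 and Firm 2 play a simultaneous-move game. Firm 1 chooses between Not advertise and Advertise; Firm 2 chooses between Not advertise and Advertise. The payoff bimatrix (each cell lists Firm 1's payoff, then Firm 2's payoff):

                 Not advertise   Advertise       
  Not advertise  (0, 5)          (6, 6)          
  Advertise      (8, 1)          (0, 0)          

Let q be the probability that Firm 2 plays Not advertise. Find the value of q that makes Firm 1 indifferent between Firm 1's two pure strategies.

Firm 1's indifference between Not advertise and Advertise determines Firm 2's mixing probability q:
  Firm 1's payoff from Not advertise: q·0 + (1−q)·6 = -6q + 6
  Firm 1's payoff from Advertise: q·8 + (1−q)·0 = 8q
  -6q + 6 = 8q  ⇒  -14q = -6  ⇒  q = 3/7.

q = 3/7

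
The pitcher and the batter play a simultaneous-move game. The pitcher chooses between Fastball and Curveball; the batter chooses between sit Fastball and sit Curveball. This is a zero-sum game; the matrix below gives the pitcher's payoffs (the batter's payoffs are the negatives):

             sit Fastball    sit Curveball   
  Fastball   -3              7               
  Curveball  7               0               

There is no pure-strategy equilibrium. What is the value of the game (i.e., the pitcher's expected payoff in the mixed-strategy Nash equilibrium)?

The pitcher's indifference between Fastball and Curveball determines the batter's mixing probability q:
  the pitcher's expected payoff from Fastball: q·(-3) + (1−q)·7 = -10q + 7
  the pitcher's expected payoff from Curveball: q·7 + (1−q)·0 = 7q
  -10q + 7 = 7q  ⇒  -17q = -7  ⇒  q = 7/17.
The value is the pitcher's expected payoff against this mix (using Fastball): (7/17)·(-3) + (10/17)·7 = 49/17.

v = 49/17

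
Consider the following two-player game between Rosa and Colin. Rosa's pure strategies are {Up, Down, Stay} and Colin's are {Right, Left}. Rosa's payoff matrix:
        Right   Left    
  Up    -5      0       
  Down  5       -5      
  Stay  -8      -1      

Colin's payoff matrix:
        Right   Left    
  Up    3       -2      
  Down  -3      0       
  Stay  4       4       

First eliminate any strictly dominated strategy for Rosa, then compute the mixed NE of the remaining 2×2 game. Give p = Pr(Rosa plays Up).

Rosa's strategy Stay is strictly dominated by Up: -5 > -8 and 0 > -1. Eliminate Stay.
Rosa's mix must leave Colin indifferent between Right and Left.
  Colin's payoff to Right: p·3 + (1−p)·(-3) = 6p - 3
  Colin's payoff to Left: p·(-2) + (1−p)·0 = -2p
  6p - 3 = -2p  ⇒  8p = 3  ⇒  p = 3/8.

p = 3/8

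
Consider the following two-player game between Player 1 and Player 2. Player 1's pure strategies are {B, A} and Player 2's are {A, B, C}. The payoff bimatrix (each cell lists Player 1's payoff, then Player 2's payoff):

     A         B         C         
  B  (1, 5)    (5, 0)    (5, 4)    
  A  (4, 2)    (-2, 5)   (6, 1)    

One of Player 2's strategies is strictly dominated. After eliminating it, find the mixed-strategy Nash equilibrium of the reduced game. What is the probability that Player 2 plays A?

Player 2's strategy C is strictly dominated by A: 5 > 4 and 2 > 1. Eliminate C.
Player 1's indifference between B and A determines Player 2's mixing probability q:
  Player 1's payoff to B: q·1 + (1−q)·5 = -4q + 5
  Player 1's payoff to A: q·4 + (1−q)·(-2) = 6q - 2
  -4q + 5 = 6q - 2  ⇒  -10q = -7  ⇒  q = 7/10.

q = 7/10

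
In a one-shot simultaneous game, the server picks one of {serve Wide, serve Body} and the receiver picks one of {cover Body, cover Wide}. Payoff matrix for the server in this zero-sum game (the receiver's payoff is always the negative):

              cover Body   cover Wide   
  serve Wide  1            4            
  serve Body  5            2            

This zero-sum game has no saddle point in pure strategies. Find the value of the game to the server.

In a mixed equilibrium the server is indifferent between serve Wide and serve Body; this condition fixes q.
  the server's payoff to serve Wide: q·1 + (1−q)·4 = -3q + 4
  the server's payoff to serve Body: q·5 + (1−q)·2 = 3q + 2
  -3q + 4 = 3q + 2  ⇒  -6q = -2  ⇒  q = 1/3.
The value is the server's expected payoff against this mix (using serve Wide): (1/3)·1 + (2/3)·4 = 3.

v = 3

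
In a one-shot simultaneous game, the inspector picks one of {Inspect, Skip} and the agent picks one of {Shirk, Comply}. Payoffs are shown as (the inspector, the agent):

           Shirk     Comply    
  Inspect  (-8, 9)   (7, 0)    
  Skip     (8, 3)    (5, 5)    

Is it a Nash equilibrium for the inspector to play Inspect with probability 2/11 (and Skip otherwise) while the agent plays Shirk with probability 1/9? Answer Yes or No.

Yes

Check the agent's indifference given the inspector's mix p = 2/11:
  payoff from Shirk = 45/11; payoff from Comply = 45/11 — equal.
Check the inspector's indifference given the agent's mix q = 1/9:
  payoff from Inspect = 16/3; payoff from Skip = 16/3 — equal.
Both players are indifferent, so neither can profitably deviate.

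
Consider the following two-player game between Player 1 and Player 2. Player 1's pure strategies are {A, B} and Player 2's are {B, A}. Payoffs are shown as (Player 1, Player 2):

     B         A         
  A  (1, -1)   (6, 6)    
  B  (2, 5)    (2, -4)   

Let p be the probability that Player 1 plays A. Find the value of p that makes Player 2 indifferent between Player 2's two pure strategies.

p = 9/16

For Player 2 to be willing to mix, Player 2 must be indifferent between B and A, which pins down Player 1's mix.
  Player 2's payoff from B: p·(-1) + (1−p)·5 = -6p + 5
  Player 2's payoff from A: p·6 + (1−p)·(-4) = 10p - 4
  -6p + 5 = 10p - 4  ⇒  -16p = -9  ⇒  p = 9/16.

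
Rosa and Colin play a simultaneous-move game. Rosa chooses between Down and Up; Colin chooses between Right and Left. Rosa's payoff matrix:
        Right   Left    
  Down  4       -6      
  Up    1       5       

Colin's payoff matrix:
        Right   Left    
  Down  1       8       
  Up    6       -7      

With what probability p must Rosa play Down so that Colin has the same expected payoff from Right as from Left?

Colin's indifference between Right and Left determines Rosa's mixing probability p:
  Colin's expected payoff from Right: p·1 + (1−p)·6 = -5p + 6
  Colin's expected payoff from Left: p·8 + (1−p)·(-7) = 15p - 7
  -5p + 6 = 15p - 7  ⇒  -20p = -13  ⇒  p = 13/20.

p = 13/20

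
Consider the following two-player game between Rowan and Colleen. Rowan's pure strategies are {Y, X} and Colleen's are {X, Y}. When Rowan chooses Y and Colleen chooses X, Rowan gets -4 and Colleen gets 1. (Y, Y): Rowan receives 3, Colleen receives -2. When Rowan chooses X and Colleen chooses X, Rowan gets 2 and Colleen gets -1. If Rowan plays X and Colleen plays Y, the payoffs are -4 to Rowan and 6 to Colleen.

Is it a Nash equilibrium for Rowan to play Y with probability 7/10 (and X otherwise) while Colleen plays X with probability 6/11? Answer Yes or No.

No

Given Colleen's mix q = 6/11, Rowan's payoff from Y is -9/11 but from X is -8/11. Rowan strictly prefers X, so Rowan would not mix.
So the proposed profile is not a Nash equilibrium.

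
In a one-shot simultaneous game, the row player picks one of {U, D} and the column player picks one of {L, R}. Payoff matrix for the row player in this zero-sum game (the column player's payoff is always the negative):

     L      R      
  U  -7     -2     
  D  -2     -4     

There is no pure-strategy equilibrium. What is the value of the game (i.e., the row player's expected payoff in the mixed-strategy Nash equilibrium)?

For the row player to be willing to mix, the row player must be indifferent between U and D, which pins down the column player's mix.
  the row player's payoff from U: q·(-7) + (1−q)·(-2) = -5q - 2
  the row player's payoff from D: q·(-2) + (1−q)·(-4) = 2q - 4
  -5q - 2 = 2q - 4  ⇒  -7q = -2  ⇒  q = 2/7.
The value is the row player's expected payoff against this mix (using U): (2/7)·(-7) + (5/7)·(-2) = -24/7.

v = -24/7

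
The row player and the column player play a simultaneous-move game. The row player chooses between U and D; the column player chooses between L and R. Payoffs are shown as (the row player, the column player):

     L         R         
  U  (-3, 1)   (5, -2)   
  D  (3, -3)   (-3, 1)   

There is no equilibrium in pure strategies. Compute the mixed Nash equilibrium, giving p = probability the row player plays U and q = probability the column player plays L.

The row player's mix must leave the column player indifferent between L and R.
  the column player's payoff to L: p·1 + (1−p)·(-3) = 4p - 3
  the column player's payoff to R: p·(-2) + (1−p)·1 = -3p + 1
  4p - 3 = -3p + 1  ⇒  7p = 4  ⇒  p = 4/7.
Set the row player's expected payoff from U equal to that from D:
  the row player's expected payoff from U: q·(-3) + (1−q)·5 = -8q + 5
  the row player's expected payoff from D: q·3 + (1−q)·(-3) = 6q - 3
  -8q + 5 = 6q - 3  ⇒  -14q = -8  ⇒  q = 4/7.

p = 4/7, q = 4/7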